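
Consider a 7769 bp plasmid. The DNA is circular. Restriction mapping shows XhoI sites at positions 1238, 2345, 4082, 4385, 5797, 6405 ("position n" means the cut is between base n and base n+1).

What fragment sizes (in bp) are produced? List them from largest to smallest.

2602, 1737, 1412, 1107, 608, 303 bp

Circular molecule, 6 cuts → 6 fragments:
  2345 − 1238 = 1107 bp
  4082 − 2345 = 1737 bp
  4385 − 4082 = 303 bp
  5797 − 4385 = 1412 bp
  6405 − 5797 = 608 bp
  wrap: 7769 − 6405 + 1238 = 2602 bp
Sorted largest to smallest: 2602, 1737, 1412, 1107, 608, 303 bp.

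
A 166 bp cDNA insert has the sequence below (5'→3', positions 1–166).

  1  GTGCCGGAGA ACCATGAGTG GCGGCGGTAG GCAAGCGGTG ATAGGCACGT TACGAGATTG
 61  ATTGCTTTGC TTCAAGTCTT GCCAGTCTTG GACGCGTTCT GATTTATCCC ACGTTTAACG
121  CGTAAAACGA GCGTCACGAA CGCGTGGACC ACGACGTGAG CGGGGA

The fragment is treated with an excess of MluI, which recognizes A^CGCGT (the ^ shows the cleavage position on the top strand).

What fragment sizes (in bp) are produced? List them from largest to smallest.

MluI sites (ACGCGT) start at positions 92, 118, 140.
MluI cuts after the first base of each site, so after positions 92, 118, 140.
Linear molecule, 3 cuts → 4 fragments:
  1–92 → 92 bp
  93–118 → 26 bp
  119–140 → 22 bp
  141–166 → 26 bp
Sorted largest to smallest: 92, 26, 26, 22 bp.

92, 26, 26, 22 bp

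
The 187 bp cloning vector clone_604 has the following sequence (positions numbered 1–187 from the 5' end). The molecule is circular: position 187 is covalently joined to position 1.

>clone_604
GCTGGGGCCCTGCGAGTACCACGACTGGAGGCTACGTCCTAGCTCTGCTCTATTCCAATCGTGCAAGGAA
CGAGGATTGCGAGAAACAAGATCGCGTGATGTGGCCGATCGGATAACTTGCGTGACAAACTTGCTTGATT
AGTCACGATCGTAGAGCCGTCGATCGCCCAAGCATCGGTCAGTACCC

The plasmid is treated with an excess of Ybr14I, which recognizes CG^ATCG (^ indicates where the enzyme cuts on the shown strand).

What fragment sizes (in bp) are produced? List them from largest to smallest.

132, 40, 15 bp

Ybr14I sites (CGATCG) start at positions 106, 146, 161.
Ybr14I cuts after base 2 of each site, so after positions 107, 147, 162.
Circular molecule, 3 cuts → 3 fragments:
  108–147 → 40 bp
  148–162 → 15 bp
  163–187 then 1–107 → 25 + 107 = 132 bp
Sorted largest to smallest: 132, 40, 15 bp.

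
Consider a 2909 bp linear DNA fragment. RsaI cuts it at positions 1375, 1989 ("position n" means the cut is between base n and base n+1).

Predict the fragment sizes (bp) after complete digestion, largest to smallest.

Linear molecule, 2 cuts → 3 fragments:
  1375 − 0 = 1375 bp
  1989 − 1375 = 614 bp
  2909 − 1989 = 920 bp
Sorted largest to smallest: 1375, 920, 614 bp.

1375, 920, 614 bp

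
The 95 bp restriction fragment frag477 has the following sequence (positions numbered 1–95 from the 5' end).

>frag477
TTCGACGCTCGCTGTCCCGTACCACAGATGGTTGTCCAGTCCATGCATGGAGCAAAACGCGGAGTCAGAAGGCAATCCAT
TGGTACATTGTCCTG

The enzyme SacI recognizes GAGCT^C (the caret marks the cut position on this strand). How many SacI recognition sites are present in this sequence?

No occurrence of GAGCTC is present in the sequence.
SacI does not cut: 0 sites.

0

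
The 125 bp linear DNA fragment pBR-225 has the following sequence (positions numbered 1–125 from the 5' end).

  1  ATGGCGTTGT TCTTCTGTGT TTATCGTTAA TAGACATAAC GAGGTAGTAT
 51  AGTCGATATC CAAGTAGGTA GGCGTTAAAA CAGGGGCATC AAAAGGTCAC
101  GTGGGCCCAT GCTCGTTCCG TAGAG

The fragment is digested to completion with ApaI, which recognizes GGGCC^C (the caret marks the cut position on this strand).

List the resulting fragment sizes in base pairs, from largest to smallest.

The ApaI site (GGGCCC) starts at position 103.
ApaI cuts after base 5 of each site (before the last base), so after position 107.
Linear molecule, 1 cut → 2 fragments:
  1–107 → 107 bp
  108–125 → 18 bp
Sorted largest to smallest: 107, 18 bp.

107, 18 bp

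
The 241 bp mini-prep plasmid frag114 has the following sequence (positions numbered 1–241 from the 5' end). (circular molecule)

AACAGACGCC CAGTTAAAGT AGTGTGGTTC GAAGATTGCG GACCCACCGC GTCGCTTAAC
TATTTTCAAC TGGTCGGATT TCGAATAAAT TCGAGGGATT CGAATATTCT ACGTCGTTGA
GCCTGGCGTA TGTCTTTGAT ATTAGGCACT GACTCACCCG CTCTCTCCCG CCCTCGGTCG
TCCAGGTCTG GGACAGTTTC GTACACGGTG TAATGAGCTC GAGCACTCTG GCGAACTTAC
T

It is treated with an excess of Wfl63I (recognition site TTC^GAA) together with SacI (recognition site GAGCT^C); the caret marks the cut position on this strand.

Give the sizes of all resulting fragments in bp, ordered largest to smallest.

118, 52, 52, 19 bp

Wfl63I sites (TTCGAA) start at positions 28, 80, 99.
Wfl63I cuts after base 3 of each site, so after positions 30, 82, 101.
The SacI site (GAGCTC) starts at position 215.
SacI cuts after base 5 of each site (before the last base), so after position 219.
Combined cut positions: 30, 82, 101, 219.
Circular molecule, 4 cuts → 4 fragments:
  31–82 → 52 bp
  83–101 → 19 bp
  102–219 → 118 bp
  220–241 then 1–30 → 22 + 30 = 52 bp
Sorted largest to smallest: 118, 52, 52, 19 bp.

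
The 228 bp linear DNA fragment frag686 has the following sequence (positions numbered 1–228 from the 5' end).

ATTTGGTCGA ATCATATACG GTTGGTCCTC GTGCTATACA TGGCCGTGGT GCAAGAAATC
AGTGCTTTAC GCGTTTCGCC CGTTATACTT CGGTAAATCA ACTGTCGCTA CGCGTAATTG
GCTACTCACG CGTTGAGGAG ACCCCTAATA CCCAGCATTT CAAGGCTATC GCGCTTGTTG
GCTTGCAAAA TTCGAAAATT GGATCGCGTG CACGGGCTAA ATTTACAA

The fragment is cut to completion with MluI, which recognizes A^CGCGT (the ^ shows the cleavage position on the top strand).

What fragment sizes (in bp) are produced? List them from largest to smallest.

100, 69, 41, 18 bp

MluI sites (ACGCGT) start at positions 69, 110, 128.
MluI cuts after the first base of each site, so after positions 69, 110, 128.
Linear molecule, 3 cuts → 4 fragments:
  1–69 → 69 bp
  70–110 → 41 bp
  111–128 → 18 bp
  129–228 → 100 bp
Sorted largest to smallest: 100, 69, 41, 18 bp.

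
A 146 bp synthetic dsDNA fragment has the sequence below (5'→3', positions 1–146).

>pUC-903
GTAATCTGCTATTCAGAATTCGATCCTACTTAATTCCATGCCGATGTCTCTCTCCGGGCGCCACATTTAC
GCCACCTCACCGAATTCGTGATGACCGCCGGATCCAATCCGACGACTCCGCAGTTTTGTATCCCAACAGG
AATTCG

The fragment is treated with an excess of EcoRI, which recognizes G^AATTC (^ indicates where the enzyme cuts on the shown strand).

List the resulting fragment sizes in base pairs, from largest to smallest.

EcoRI sites (GAATTC) start at positions 16, 82, 140.
EcoRI cuts after the first base of each site, so after positions 16, 82, 140.
Linear molecule, 3 cuts → 4 fragments:
  1–16 → 16 bp
  17–82 → 66 bp
  83–140 → 58 bp
  141–146 → 6 bp
Sorted largest to smallest: 66, 58, 16, 6 bp.

66, 58, 16, 6 bp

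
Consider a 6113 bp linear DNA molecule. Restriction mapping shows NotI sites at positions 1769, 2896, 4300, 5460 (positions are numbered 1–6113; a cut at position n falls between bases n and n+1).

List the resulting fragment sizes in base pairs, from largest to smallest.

Linear molecule, 4 cuts → 5 fragments:
  1769 − 0 = 1769 bp
  2896 − 1769 = 1127 bp
  4300 − 2896 = 1404 bp
  5460 − 4300 = 1160 bp
  6113 − 5460 = 653 bp
Sorted largest to smallest: 1769, 1404, 1160, 1127, 653 bp.

1769, 1404, 1160, 1127, 653 bp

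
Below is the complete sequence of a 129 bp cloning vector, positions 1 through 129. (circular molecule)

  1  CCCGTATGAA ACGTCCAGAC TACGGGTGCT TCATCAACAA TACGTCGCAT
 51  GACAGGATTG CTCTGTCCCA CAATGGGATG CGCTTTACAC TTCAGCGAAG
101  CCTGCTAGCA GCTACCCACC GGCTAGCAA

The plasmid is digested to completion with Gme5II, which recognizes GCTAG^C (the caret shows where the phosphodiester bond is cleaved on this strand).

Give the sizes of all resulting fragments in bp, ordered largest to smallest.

111, 18 bp

Gme5II sites (GCTAGC) start at positions 104, 122.
Gme5II cuts after base 5 of each site (before the last base), so after positions 108, 126.
Circular molecule, 2 cuts → 2 fragments:
  109–126 → 18 bp
  127–129 then 1–108 → 3 + 108 = 111 bp
Sorted largest to smallest: 111, 18 bp.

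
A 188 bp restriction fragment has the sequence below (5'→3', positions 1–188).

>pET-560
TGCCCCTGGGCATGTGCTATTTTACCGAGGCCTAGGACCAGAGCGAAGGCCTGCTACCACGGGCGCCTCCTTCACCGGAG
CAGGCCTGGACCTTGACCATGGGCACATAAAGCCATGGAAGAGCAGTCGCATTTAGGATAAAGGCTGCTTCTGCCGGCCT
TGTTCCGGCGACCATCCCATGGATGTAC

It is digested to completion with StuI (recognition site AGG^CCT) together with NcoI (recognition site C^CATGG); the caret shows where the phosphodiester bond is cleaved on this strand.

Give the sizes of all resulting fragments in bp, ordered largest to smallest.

StuI sites (AGGCCT) start at positions 28, 47, 82.
StuI cuts after base 3 of each site, so after positions 30, 49, 84.
NcoI sites (CCATGG) start at positions 97, 113, 177.
NcoI cuts after the first base of each site, so after positions 97, 113, 177.
Combined cut positions: 30, 49, 84, 97, 113, 177.
Linear molecule, 6 cuts → 7 fragments:
  1–30 → 30 bp
  31–49 → 19 bp
  50–84 → 35 bp
  85–97 → 13 bp
  98–113 → 16 bp
  114–177 → 64 bp
  178–188 → 11 bp
Sorted largest to smallest: 64, 35, 30, 19, 16, 13, 11 bp.

64, 35, 30, 19, 16, 13, 11 bp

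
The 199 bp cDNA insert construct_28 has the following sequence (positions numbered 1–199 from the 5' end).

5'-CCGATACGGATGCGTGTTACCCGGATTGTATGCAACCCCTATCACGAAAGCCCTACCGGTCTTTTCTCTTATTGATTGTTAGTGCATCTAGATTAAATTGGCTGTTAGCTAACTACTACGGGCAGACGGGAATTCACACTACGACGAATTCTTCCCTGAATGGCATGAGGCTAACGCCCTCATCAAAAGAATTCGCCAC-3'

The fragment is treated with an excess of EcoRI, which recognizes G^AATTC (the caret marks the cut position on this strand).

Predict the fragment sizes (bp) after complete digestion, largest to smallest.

EcoRI sites (GAATTC) start at positions 130, 146, 189.
EcoRI cuts after the first base of each site, so after positions 130, 146, 189.
Linear molecule, 3 cuts → 4 fragments:
  1–130 → 130 bp
  131–146 → 16 bp
  147–189 → 43 bp
  190–199 → 10 bp
Sorted largest to smallest: 130, 43, 16, 10 bp.

130, 43, 16, 10 bp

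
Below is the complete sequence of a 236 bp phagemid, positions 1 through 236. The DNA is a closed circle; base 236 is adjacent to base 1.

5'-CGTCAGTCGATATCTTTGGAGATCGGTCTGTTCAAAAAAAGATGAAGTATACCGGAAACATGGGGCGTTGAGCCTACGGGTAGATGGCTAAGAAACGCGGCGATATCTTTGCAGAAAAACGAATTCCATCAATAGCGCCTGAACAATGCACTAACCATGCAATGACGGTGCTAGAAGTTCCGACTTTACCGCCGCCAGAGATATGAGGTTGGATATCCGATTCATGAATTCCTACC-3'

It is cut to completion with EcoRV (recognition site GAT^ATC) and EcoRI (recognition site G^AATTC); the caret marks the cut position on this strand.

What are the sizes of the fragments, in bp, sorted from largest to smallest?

EcoRV sites (GATATC) start at positions 9, 102, 212.
EcoRV cuts after base 3 of each site, so after positions 11, 104, 214.
EcoRI sites (GAATTC) start at positions 121, 226.
EcoRI cuts after the first base of each site, so after positions 121, 226.
Combined cut positions: 11, 104, 121, 214, 226.
Circular molecule, 5 cuts → 5 fragments:
  12–104 → 93 bp
  105–121 → 17 bp
  122–214 → 93 bp
  215–226 → 12 bp
  227–236 then 1–11 → 10 + 11 = 21 bp
Sorted largest to smallest: 93, 93, 21, 17, 12 bp.

93, 93, 21, 17, 12 bp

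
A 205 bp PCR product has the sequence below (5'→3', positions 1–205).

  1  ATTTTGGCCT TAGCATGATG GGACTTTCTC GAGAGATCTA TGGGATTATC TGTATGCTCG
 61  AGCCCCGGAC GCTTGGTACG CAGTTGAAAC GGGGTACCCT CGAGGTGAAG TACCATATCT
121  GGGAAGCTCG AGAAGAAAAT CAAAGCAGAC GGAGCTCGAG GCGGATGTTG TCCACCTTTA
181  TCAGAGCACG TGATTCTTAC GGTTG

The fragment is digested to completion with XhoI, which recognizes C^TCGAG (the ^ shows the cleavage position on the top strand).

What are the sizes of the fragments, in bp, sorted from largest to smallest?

50, 42, 29, 28, 28, 28 bp

XhoI sites (CTCGAG) start at positions 28, 57, 99, 127, 155.
XhoI cuts after the first base of each site, so after positions 28, 57, 99, 127, 155.
Linear molecule, 5 cuts → 6 fragments:
  1–28 → 28 bp
  29–57 → 29 bp
  58–99 → 42 bp
  100–127 → 28 bp
  128–155 → 28 bp
  156–205 → 50 bp
Sorted largest to smallest: 50, 42, 29, 28, 28, 28 bp.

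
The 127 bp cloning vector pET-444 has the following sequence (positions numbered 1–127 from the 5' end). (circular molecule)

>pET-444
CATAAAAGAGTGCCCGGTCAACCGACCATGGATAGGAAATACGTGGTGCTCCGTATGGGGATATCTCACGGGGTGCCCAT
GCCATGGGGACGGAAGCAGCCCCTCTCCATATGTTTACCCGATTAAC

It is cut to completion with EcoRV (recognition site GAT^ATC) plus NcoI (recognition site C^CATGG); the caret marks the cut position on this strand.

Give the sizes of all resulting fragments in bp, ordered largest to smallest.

71, 36, 20 bp

The EcoRV site (GATATC) starts at position 60.
EcoRV cuts after base 3 of each site, so after position 62.
NcoI sites (CCATGG) start at positions 26, 82.
NcoI cuts after the first base of each site, so after positions 26, 82.
Combined cut positions: 26, 62, 82.
Circular molecule, 3 cuts → 3 fragments:
  27–62 → 36 bp
  63–82 → 20 bp
  83–127 then 1–26 → 45 + 26 = 71 bp
Sorted largest to smallest: 71, 36, 20 bp.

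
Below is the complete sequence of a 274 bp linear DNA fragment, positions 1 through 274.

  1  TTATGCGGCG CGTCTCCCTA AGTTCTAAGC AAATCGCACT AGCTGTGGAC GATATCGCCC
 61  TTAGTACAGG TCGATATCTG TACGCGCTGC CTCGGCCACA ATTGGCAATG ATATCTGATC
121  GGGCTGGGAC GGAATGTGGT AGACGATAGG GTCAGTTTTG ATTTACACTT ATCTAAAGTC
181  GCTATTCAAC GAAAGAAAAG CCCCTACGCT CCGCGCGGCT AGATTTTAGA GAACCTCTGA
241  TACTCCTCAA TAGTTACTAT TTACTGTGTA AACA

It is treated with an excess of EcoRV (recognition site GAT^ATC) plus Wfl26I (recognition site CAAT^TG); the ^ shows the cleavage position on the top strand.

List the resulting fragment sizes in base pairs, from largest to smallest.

162, 53, 27, 22, 10 bp

EcoRV sites (GATATC) start at positions 51, 73, 110.
EcoRV cuts after base 3 of each site, so after positions 53, 75, 112.
The Wfl26I site (CAATTG) starts at position 99.
Wfl26I cuts after base 4 of each site, so after position 102.
Combined cut positions: 53, 75, 102, 112.
Linear molecule, 4 cuts → 5 fragments:
  1–53 → 53 bp
  54–75 → 22 bp
  76–102 → 27 bp
  103–112 → 10 bp
  113–274 → 162 bp
Sorted largest to smallest: 162, 53, 27, 22, 10 bp.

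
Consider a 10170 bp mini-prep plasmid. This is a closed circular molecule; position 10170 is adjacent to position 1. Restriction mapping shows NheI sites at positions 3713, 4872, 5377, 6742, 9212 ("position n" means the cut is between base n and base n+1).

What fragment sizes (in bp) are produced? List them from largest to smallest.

Circular molecule, 5 cuts → 5 fragments:
  4872 − 3713 = 1159 bp
  5377 − 4872 = 505 bp
  6742 − 5377 = 1365 bp
  9212 − 6742 = 2470 bp
  wrap: 10170 − 9212 + 3713 = 4671 bp
Sorted largest to smallest: 4671, 2470, 1365, 1159, 505 bp.

4671, 2470, 1365, 1159, 505 bp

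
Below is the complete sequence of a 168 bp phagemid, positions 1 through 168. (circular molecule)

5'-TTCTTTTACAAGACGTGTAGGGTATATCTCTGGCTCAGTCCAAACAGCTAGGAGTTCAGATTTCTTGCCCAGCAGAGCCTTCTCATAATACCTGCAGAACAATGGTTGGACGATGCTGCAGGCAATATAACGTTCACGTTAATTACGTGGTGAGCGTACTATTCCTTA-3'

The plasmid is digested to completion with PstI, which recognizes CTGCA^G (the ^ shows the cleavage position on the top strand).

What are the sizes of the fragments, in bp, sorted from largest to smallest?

144, 24 bp

PstI sites (CTGCAG) start at positions 92, 116.
PstI cuts after base 5 of each site (before the last base), so after positions 96, 120.
Circular molecule, 2 cuts → 2 fragments:
  97–120 → 24 bp
  121–168 then 1–96 → 48 + 96 = 144 bp
Sorted largest to smallest: 144, 24 bp.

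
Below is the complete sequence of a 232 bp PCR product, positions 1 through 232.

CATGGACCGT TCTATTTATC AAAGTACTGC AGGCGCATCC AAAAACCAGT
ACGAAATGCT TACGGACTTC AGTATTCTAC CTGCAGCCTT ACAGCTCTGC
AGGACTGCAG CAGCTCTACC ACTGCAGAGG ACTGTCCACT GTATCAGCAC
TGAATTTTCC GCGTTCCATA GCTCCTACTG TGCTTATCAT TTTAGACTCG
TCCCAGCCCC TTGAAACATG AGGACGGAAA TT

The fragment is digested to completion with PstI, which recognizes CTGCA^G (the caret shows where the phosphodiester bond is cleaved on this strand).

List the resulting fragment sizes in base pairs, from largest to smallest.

106, 54, 31, 17, 16, 8 bp

PstI sites (CTGCAG) start at positions 27, 81, 97, 105, 122.
PstI cuts after base 5 of each site (before the last base), so after positions 31, 85, 101, 109, 126.
Linear molecule, 5 cuts → 6 fragments:
  1–31 → 31 bp
  32–85 → 54 bp
  86–101 → 16 bp
  102–109 → 8 bp
  110–126 → 17 bp
  127–232 → 106 bp
Sorted largest to smallest: 106, 54, 31, 17, 16, 8 bp.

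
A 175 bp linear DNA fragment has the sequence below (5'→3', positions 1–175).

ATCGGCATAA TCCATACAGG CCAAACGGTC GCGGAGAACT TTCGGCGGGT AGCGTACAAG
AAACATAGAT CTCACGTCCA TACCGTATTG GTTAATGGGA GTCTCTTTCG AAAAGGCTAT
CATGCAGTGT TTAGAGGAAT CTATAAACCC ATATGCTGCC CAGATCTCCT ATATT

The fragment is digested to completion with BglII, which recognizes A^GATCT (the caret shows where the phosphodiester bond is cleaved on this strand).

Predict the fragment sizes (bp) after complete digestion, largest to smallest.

95, 67, 13 bp

BglII sites (AGATCT) start at positions 67, 162.
BglII cuts after the first base of each site, so after positions 67, 162.
Linear molecule, 2 cuts → 3 fragments:
  1–67 → 67 bp
  68–162 → 95 bp
  163–175 → 13 bp
Sorted largest to smallest: 95, 67, 13 bp.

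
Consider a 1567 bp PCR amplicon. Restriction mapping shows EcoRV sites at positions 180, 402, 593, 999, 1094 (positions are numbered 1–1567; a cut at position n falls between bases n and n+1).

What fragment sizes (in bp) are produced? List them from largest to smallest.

Linear molecule, 5 cuts → 6 fragments:
  180 − 0 = 180 bp
  402 − 180 = 222 bp
  593 − 402 = 191 bp
  999 − 593 = 406 bp
  1094 − 999 = 95 bp
  1567 − 1094 = 473 bp
Sorted largest to smallest: 473, 406, 222, 191, 180, 95 bp.

473, 406, 222, 191, 180, 95 bp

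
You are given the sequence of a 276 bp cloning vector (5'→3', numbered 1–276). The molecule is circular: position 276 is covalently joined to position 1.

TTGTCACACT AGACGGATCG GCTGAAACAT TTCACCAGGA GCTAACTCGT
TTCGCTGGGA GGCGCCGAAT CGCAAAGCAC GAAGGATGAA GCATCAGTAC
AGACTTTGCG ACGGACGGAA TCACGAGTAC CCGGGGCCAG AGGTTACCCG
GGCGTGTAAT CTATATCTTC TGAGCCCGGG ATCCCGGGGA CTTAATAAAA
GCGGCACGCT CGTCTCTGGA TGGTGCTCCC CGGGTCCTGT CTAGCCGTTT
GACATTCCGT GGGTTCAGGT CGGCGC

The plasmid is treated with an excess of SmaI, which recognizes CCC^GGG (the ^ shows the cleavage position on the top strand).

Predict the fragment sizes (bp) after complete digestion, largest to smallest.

SmaI sites (CCCGGG) start at positions 130, 147, 175, 183, 229.
SmaI cuts after base 3 of each site, so after positions 132, 149, 177, 185, 231.
Circular molecule, 5 cuts → 5 fragments:
  133–149 → 17 bp
  150–177 → 28 bp
  178–185 → 8 bp
  186–231 → 46 bp
  232–276 then 1–132 → 45 + 132 = 177 bp
Sorted largest to smallest: 177, 46, 28, 17, 8 bp.

177, 46, 28, 17, 8 bp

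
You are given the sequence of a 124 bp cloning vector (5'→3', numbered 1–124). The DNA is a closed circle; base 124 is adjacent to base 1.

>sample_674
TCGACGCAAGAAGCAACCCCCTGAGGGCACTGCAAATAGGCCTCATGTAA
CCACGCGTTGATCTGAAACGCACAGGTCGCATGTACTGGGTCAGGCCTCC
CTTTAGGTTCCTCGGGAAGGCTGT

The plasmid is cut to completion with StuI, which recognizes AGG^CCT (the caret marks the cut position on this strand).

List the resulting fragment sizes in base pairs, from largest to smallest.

StuI sites (AGGCCT) start at positions 38, 93.
StuI cuts after base 3 of each site, so after positions 40, 95.
Circular molecule, 2 cuts → 2 fragments:
  41–95 → 55 bp
  96–124 then 1–40 → 29 + 40 = 69 bp
Sorted largest to smallest: 69, 55 bp.

69, 55 bp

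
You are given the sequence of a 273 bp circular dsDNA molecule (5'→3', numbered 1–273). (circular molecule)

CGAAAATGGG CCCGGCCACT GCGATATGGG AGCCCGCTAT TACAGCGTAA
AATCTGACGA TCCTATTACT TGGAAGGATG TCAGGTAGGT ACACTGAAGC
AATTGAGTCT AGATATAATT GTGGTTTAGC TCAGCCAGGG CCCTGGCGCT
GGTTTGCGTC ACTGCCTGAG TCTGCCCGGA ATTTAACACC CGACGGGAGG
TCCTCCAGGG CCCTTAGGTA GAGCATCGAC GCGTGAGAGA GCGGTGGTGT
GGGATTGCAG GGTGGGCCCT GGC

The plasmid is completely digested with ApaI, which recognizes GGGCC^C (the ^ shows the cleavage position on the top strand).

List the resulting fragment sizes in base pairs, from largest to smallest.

130, 70, 56, 17 bp

ApaI sites (GGGCCC) start at positions 8, 138, 208, 264.
ApaI cuts after base 5 of each site (before the last base), so after positions 12, 142, 212, 268.
Circular molecule, 4 cuts → 4 fragments:
  13–142 → 130 bp
  143–212 → 70 bp
  213–268 → 56 bp
  269–273 then 1–12 → 5 + 12 = 17 bp
Sorted largest to smallest: 130, 70, 56, 17 bp.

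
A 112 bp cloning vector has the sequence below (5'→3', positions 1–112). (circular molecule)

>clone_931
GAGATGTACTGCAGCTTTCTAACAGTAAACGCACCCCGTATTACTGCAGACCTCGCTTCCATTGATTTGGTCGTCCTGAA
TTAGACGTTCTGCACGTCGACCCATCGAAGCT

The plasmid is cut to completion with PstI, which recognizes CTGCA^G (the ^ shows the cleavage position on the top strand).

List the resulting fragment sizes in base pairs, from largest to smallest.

PstI sites (CTGCAG) start at positions 9, 44.
PstI cuts after base 5 of each site (before the last base), so after positions 13, 48.
Circular molecule, 2 cuts → 2 fragments:
  14–48 → 35 bp
  49–112 then 1–13 → 64 + 13 = 77 bp
Sorted largest to smallest: 77, 35 bp.

77, 35 bp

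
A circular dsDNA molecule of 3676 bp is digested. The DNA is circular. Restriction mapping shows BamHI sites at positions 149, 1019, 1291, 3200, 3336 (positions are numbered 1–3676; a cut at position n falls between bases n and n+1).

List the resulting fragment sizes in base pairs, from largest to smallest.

Circular molecule, 5 cuts → 5 fragments:
  1019 − 149 = 870 bp
  1291 − 1019 = 272 bp
  3200 − 1291 = 1909 bp
  3336 − 3200 = 136 bp
  wrap: 3676 − 3336 + 149 = 489 bp
Sorted largest to smallest: 1909, 870, 489, 272, 136 bp.

1909, 870, 489, 272, 136 bp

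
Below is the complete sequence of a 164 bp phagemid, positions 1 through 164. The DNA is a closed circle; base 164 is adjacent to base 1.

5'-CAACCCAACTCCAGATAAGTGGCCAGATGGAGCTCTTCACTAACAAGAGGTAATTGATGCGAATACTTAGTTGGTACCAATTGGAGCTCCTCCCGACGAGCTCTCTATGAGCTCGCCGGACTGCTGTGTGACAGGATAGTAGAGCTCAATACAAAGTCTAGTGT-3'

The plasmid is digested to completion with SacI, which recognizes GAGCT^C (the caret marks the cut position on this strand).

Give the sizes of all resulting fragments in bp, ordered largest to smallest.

SacI sites (GAGCTC) start at positions 30, 84, 98, 109, 142.
SacI cuts after base 5 of each site (before the last base), so after positions 34, 88, 102, 113, 146.
Circular molecule, 5 cuts → 5 fragments:
  35–88 → 54 bp
  89–102 → 14 bp
  103–113 → 11 bp
  114–146 → 33 bp
  147–164 then 1–34 → 18 + 34 = 52 bp
Sorted largest to smallest: 54, 52, 33, 14, 11 bp.

54, 52, 33, 14, 11 bp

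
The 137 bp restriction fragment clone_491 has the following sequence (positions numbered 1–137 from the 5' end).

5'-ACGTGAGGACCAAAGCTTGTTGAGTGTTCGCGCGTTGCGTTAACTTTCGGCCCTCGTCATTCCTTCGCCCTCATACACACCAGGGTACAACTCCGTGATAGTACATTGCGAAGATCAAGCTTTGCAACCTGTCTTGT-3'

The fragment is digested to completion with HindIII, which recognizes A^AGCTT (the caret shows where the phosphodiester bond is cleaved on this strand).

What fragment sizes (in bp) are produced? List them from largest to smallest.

104, 20, 13 bp

HindIII sites (AAGCTT) start at positions 13, 117.
HindIII cuts after the first base of each site, so after positions 13, 117.
Linear molecule, 2 cuts → 3 fragments:
  1–13 → 13 bp
  14–117 → 104 bp
  118–137 → 20 bp
Sorted largest to smallest: 104, 20, 13 bp.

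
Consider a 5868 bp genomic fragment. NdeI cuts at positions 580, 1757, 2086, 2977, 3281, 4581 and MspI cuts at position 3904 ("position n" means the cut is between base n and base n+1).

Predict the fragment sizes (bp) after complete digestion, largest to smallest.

Combined cut positions (sorted): 580, 1757, 2086, 2977, 3281, 3904, 4581.
Linear molecule, 7 cuts → 8 fragments:
  580 − 0 = 580 bp
  1757 − 580 = 1177 bp
  2086 − 1757 = 329 bp
  2977 − 2086 = 891 bp
  3281 − 2977 = 304 bp
  3904 − 3281 = 623 bp
  4581 − 3904 = 677 bp
  5868 − 4581 = 1287 bp
Sorted largest to smallest: 1287, 1177, 891, 677, 623, 580, 329, 304 bp.

1287, 1177, 891, 677, 623, 580, 329, 304 bp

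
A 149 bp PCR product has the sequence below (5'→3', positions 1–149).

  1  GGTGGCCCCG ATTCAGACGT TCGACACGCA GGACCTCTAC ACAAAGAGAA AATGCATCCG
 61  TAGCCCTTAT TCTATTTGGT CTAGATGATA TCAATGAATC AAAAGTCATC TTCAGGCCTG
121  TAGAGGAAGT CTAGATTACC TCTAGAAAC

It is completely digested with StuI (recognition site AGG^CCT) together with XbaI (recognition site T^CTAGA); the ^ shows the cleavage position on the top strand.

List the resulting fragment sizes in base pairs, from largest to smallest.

The StuI site (AGGCCT) starts at position 114.
StuI cuts after base 3 of each site, so after position 116.
XbaI sites (TCTAGA) start at positions 80, 130, 141.
XbaI cuts after the first base of each site, so after positions 80, 130, 141.
Combined cut positions: 80, 116, 130, 141.
Linear molecule, 4 cuts → 5 fragments:
  1–80 → 80 bp
  81–116 → 36 bp
  117–130 → 14 bp
  131–141 → 11 bp
  142–149 → 8 bp
Sorted largest to smallest: 80, 36, 14, 11, 8 bp.

80, 36, 14, 11, 8 bp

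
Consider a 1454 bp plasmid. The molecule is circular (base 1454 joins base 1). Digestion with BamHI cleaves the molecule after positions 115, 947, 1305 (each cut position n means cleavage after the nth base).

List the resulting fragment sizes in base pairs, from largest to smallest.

832, 358, 264 bp

Circular molecule, 3 cuts → 3 fragments:
  947 − 115 = 832 bp
  1305 − 947 = 358 bp
  wrap: 1454 − 1305 + 115 = 264 bp
Sorted largest to smallest: 832, 358, 264 bp.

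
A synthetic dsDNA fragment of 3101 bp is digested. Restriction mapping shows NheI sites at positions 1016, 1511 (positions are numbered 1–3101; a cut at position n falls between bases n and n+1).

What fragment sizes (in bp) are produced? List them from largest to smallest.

Linear molecule, 2 cuts → 3 fragments:
  1016 − 0 = 1016 bp
  1511 − 1016 = 495 bp
  3101 − 1511 = 1590 bp
Sorted largest to smallest: 1590, 1016, 495 bp.

1590, 1016, 495 bp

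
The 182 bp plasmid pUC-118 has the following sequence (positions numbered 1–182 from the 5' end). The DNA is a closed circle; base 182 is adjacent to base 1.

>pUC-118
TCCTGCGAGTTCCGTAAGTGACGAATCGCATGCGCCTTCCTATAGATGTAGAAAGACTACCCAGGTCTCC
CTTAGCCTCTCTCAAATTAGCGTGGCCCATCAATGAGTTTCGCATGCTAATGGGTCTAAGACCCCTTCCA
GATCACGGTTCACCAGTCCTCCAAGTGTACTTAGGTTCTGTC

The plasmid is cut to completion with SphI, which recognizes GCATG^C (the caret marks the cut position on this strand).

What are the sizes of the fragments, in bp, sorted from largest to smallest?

SphI sites (GCATGC) start at positions 28, 112.
SphI cuts after base 5 of each site (before the last base), so after positions 32, 116.
Circular molecule, 2 cuts → 2 fragments:
  33–116 → 84 bp
  117–182 then 1–32 → 66 + 32 = 98 bp
Sorted largest to smallest: 98, 84 bp.

98, 84 bp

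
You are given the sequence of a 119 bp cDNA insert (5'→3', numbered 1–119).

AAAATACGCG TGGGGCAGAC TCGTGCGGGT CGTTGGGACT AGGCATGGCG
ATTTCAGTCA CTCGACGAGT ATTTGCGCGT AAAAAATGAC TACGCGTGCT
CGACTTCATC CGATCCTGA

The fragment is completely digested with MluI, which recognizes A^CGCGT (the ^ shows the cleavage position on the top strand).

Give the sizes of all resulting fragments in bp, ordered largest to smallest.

MluI sites (ACGCGT) start at positions 6, 92.
MluI cuts after the first base of each site, so after positions 6, 92.
Linear molecule, 2 cuts → 3 fragments:
  1–6 → 6 bp
  7–92 → 86 bp
  93–119 → 27 bp
Sorted largest to smallest: 86, 27, 6 bp.

86, 27, 6 bp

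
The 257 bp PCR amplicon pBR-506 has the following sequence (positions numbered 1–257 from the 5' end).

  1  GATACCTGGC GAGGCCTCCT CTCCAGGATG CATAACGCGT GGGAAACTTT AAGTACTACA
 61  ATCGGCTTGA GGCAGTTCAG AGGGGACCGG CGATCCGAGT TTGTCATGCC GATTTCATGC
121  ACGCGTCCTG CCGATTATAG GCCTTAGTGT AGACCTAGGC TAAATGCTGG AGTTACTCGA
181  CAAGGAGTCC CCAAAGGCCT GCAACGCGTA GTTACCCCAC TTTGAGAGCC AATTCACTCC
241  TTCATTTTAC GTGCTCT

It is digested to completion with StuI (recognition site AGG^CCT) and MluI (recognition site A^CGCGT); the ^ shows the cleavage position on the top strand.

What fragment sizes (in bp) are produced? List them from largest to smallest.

StuI sites (AGGCCT) start at positions 12, 139, 195.
StuI cuts after base 3 of each site, so after positions 14, 141, 197.
MluI sites (ACGCGT) start at positions 35, 121, 204.
MluI cuts after the first base of each site, so after positions 35, 121, 204.
Combined cut positions: 14, 35, 121, 141, 197, 204.
Linear molecule, 6 cuts → 7 fragments:
  1–14 → 14 bp
  15–35 → 21 bp
  36–121 → 86 bp
  122–141 → 20 bp
  142–197 → 56 bp
  198–204 → 7 bp
  205–257 → 53 bp
Sorted largest to smallest: 86, 56, 53, 21, 20, 14, 7 bp.

86, 56, 53, 21, 20, 14, 7 bp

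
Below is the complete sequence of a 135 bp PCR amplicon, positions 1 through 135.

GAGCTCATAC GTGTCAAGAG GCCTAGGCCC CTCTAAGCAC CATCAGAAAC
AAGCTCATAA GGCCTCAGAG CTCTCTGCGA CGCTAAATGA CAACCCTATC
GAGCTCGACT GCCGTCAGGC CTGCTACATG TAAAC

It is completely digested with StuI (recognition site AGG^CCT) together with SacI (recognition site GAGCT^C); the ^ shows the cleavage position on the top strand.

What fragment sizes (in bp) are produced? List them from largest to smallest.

41, 33, 16, 16, 14, 10, 5 bp

StuI sites (AGGCCT) start at positions 19, 60, 117.
StuI cuts after base 3 of each site, so after positions 21, 62, 119.
SacI sites (GAGCTC) start at positions 1, 68, 101.
SacI cuts after base 5 of each site (before the last base), so after positions 5, 72, 105.
Combined cut positions: 5, 21, 62, 72, 105, 119.
Linear molecule, 6 cuts → 7 fragments:
  1–5 → 5 bp
  6–21 → 16 bp
  22–62 → 41 bp
  63–72 → 10 bp
  73–105 → 33 bp
  106–119 → 14 bp
  120–135 → 16 bp
Sorted largest to smallest: 41, 33, 16, 16, 14, 10, 5 bp.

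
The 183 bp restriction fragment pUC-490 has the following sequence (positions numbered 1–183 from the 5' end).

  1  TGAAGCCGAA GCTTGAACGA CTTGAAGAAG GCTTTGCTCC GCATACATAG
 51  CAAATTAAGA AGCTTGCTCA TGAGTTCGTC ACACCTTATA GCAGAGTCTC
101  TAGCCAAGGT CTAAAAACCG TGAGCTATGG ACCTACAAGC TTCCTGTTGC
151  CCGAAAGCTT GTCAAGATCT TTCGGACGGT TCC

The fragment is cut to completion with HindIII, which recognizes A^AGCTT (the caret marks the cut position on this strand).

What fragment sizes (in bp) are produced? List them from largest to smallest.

77, 51, 28, 18, 9 bp

HindIII sites (AAGCTT) start at positions 9, 60, 137, 155.
HindIII cuts after the first base of each site, so after positions 9, 60, 137, 155.
Linear molecule, 4 cuts → 5 fragments:
  1–9 → 9 bp
  10–60 → 51 bp
  61–137 → 77 bp
  138–155 → 18 bp
  156–183 → 28 bp
Sorted largest to smallest: 77, 51, 28, 18, 9 bp.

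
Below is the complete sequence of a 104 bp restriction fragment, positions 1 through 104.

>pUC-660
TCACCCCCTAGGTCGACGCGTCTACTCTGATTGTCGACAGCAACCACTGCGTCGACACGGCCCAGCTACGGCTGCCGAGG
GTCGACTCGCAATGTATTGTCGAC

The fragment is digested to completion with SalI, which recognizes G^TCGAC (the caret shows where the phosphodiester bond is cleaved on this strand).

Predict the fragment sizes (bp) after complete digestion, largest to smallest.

30, 21, 18, 18, 12, 5 bp

SalI sites (GTCGAC) start at positions 12, 33, 51, 81, 99.
SalI cuts after the first base of each site, so after positions 12, 33, 51, 81, 99.
Linear molecule, 5 cuts → 6 fragments:
  1–12 → 12 bp
  13–33 → 21 bp
  34–51 → 18 bp
  52–81 → 30 bp
  82–99 → 18 bp
  100–104 → 5 bp
Sorted largest to smallest: 30, 21, 18, 18, 12, 5 bp.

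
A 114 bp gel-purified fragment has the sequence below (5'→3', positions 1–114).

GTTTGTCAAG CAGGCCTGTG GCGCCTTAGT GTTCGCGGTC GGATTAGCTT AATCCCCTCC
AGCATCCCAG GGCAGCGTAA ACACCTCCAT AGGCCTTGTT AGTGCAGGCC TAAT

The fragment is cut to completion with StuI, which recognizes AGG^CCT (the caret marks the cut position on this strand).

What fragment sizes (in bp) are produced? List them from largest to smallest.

79, 15, 14, 6 bp

StuI sites (AGGCCT) start at positions 12, 91, 106.
StuI cuts after base 3 of each site, so after positions 14, 93, 108.
Linear molecule, 3 cuts → 4 fragments:
  1–14 → 14 bp
  15–93 → 79 bp
  94–108 → 15 bp
  109–114 → 6 bp
Sorted largest to smallest: 79, 15, 14, 6 bp.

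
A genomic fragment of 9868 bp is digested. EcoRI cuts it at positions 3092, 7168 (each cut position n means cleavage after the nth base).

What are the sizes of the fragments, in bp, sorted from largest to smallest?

Linear molecule, 2 cuts → 3 fragments:
  3092 − 0 = 3092 bp
  7168 − 3092 = 4076 bp
  9868 − 7168 = 2700 bp
Sorted largest to smallest: 4076, 3092, 2700 bp.

4076, 3092, 2700 bp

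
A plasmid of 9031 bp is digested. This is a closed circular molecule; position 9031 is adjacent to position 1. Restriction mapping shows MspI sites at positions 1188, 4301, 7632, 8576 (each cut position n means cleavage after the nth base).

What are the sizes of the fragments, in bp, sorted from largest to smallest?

3331, 3113, 1643, 944 bp

Circular molecule, 4 cuts → 4 fragments:
  4301 − 1188 = 3113 bp
  7632 − 4301 = 3331 bp
  8576 − 7632 = 944 bp
  wrap: 9031 − 8576 + 1188 = 1643 bp
Sorted largest to smallest: 3331, 3113, 1643, 944 bp.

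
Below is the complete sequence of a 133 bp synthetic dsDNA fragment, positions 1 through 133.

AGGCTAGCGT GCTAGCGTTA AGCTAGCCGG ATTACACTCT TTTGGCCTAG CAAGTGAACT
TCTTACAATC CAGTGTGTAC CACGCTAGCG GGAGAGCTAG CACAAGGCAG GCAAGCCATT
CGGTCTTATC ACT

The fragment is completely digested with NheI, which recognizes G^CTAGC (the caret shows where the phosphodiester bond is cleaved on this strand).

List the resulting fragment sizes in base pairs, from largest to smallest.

62, 37, 12, 11, 8, 3 bp

NheI sites (GCTAGC) start at positions 3, 11, 22, 84, 96.
NheI cuts after the first base of each site, so after positions 3, 11, 22, 84, 96.
Linear molecule, 5 cuts → 6 fragments:
  1–3 → 3 bp
  4–11 → 8 bp
  12–22 → 11 bp
  23–84 → 62 bp
  85–96 → 12 bp
  97–133 → 37 bp
Sorted largest to smallest: 62, 37, 12, 11, 8, 3 bp.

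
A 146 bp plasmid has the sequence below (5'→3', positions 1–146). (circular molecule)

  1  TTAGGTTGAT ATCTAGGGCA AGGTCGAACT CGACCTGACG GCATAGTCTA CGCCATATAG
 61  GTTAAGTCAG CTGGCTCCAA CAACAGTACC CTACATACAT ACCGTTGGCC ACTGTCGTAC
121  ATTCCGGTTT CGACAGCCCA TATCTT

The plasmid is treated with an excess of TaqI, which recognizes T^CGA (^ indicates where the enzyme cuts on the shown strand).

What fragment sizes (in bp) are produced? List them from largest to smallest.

TaqI sites (TCGA) start at positions 24, 30, 130.
TaqI cuts after the first base of each site, so after positions 24, 30, 130.
Circular molecule, 3 cuts → 3 fragments:
  25–30 → 6 bp
  31–130 → 100 bp
  131–146 then 1–24 → 16 + 24 = 40 bp
Sorted largest to smallest: 100, 40, 6 bp.

100, 40, 6 bp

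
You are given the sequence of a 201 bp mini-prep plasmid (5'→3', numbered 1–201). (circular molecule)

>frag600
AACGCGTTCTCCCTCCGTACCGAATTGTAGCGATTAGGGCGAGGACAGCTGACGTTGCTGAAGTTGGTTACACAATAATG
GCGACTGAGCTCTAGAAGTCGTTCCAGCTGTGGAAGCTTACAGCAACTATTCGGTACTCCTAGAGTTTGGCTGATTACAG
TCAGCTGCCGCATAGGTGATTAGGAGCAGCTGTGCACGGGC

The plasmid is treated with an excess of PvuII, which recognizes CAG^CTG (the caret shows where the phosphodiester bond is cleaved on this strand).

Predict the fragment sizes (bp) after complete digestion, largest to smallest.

PvuII sites (CAGCTG) start at positions 46, 105, 162, 187.
PvuII cuts after base 3 of each site, so after positions 48, 107, 164, 189.
Circular molecule, 4 cuts → 4 fragments:
  49–107 → 59 bp
  108–164 → 57 bp
  165–189 → 25 bp
  190–201 then 1–48 → 12 + 48 = 60 bp
Sorted largest to smallest: 60, 59, 57, 25 bp.

60, 59, 57, 25 bp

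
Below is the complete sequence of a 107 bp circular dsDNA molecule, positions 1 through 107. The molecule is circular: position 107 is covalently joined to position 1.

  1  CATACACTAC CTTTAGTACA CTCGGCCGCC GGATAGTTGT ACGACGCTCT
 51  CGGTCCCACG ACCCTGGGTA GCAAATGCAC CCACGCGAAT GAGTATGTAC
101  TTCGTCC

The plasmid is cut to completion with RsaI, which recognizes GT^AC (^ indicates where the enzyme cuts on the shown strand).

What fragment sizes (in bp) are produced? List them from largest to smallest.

58, 26, 23 bp

RsaI sites (GTAC) start at positions 16, 39, 97.
RsaI cuts after base 2 of each site, so after positions 17, 40, 98.
Circular molecule, 3 cuts → 3 fragments:
  18–40 → 23 bp
  41–98 → 58 bp
  99–107 then 1–17 → 9 + 17 = 26 bp
Sorted largest to smallest: 58, 26, 23 bp.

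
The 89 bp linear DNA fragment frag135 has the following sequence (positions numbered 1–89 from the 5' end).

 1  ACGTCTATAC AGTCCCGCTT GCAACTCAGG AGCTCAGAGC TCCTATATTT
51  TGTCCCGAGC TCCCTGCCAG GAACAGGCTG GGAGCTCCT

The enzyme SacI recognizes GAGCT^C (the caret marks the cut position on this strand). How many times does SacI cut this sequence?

4

GAGCTC occurs starting at positions 30, 37, 57, 82.
SacI cuts at 4 sites.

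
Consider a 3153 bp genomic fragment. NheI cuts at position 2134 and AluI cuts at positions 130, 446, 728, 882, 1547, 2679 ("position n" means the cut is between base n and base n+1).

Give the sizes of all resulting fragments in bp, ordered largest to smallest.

Combined cut positions (sorted): 130, 446, 728, 882, 1547, 2134, 2679.
Linear molecule, 7 cuts → 8 fragments:
  130 − 0 = 130 bp
  446 − 130 = 316 bp
  728 − 446 = 282 bp
  882 − 728 = 154 bp
  1547 − 882 = 665 bp
  2134 − 1547 = 587 bp
  2679 − 2134 = 545 bp
  3153 − 2679 = 474 bp
Sorted largest to smallest: 665, 587, 545, 474, 316, 282, 154, 130 bp.

665, 587, 545, 474, 316, 282, 154, 130 bp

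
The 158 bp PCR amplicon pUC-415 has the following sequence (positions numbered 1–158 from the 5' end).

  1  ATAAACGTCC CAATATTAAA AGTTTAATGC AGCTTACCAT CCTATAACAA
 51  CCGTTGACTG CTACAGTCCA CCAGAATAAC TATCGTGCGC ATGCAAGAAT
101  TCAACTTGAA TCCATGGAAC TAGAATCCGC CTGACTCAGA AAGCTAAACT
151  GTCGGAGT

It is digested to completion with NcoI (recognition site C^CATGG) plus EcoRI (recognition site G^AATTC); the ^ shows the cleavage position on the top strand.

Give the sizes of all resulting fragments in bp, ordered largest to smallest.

The NcoI site (CCATGG) starts at position 112.
NcoI cuts after the first base of each site, so after position 112.
The EcoRI site (GAATTC) starts at position 97.
EcoRI cuts after the first base of each site, so after position 97.
Combined cut positions: 97, 112.
Linear molecule, 2 cuts → 3 fragments:
  1–97 → 97 bp
  98–112 → 15 bp
  113–158 → 46 bp
Sorted largest to smallest: 97, 46, 15 bp.

97, 46, 15 bp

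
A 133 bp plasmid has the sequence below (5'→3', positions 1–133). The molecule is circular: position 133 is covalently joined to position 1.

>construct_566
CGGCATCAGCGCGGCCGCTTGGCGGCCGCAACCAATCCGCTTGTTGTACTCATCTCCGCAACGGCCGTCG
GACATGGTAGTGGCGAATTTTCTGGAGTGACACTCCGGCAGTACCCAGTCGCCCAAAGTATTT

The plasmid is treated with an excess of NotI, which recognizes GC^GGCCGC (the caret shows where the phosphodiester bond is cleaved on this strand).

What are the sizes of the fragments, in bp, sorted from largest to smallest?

NotI sites (GCGGCCGC) start at positions 11, 22.
NotI cuts after base 2 of each site, so after positions 12, 23.
Circular molecule, 2 cuts → 2 fragments:
  13–23 → 11 bp
  24–133 then 1–12 → 110 + 12 = 122 bp
Sorted largest to smallest: 122, 11 bp.

122, 11 bp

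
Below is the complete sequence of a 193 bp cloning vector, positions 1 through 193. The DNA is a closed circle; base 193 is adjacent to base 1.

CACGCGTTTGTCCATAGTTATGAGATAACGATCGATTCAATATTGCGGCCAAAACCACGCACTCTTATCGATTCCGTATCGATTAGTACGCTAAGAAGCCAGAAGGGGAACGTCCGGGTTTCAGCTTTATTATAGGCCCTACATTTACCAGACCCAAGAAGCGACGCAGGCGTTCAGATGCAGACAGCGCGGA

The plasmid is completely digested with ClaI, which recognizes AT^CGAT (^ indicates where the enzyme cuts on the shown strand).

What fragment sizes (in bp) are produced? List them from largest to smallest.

146, 36, 11 bp

ClaI sites (ATCGAT) start at positions 31, 67, 78.
ClaI cuts after base 2 of each site, so after positions 32, 68, 79.
Circular molecule, 3 cuts → 3 fragments:
  33–68 → 36 bp
  69–79 → 11 bp
  80–193 then 1–32 → 114 + 32 = 146 bp
Sorted largest to smallest: 146, 36, 11 bp.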